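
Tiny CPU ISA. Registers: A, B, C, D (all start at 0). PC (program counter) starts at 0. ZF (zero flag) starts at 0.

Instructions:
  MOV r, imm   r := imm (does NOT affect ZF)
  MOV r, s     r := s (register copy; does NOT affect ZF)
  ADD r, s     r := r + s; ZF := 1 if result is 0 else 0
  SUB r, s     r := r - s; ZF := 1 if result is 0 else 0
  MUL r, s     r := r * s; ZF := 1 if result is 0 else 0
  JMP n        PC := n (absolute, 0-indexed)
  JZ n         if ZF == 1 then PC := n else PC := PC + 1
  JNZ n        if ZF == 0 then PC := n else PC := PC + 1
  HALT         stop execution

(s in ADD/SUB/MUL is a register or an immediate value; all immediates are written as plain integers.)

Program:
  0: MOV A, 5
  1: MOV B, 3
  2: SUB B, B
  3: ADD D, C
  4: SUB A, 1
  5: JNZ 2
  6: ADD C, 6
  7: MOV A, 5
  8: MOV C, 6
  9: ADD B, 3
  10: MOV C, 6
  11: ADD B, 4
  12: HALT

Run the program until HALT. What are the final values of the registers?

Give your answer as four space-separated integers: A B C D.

Answer: 5 7 6 0

Derivation:
Step 1: PC=0 exec 'MOV A, 5'. After: A=5 B=0 C=0 D=0 ZF=0 PC=1
Step 2: PC=1 exec 'MOV B, 3'. After: A=5 B=3 C=0 D=0 ZF=0 PC=2
Step 3: PC=2 exec 'SUB B, B'. After: A=5 B=0 C=0 D=0 ZF=1 PC=3
Step 4: PC=3 exec 'ADD D, C'. After: A=5 B=0 C=0 D=0 ZF=1 PC=4
Step 5: PC=4 exec 'SUB A, 1'. After: A=4 B=0 C=0 D=0 ZF=0 PC=5
Step 6: PC=5 exec 'JNZ 2'. After: A=4 B=0 C=0 D=0 ZF=0 PC=2
Step 7: PC=2 exec 'SUB B, B'. After: A=4 B=0 C=0 D=0 ZF=1 PC=3
Step 8: PC=3 exec 'ADD D, C'. After: A=4 B=0 C=0 D=0 ZF=1 PC=4
Step 9: PC=4 exec 'SUB A, 1'. After: A=3 B=0 C=0 D=0 ZF=0 PC=5
Step 10: PC=5 exec 'JNZ 2'. After: A=3 B=0 C=0 D=0 ZF=0 PC=2
Step 11: PC=2 exec 'SUB B, B'. After: A=3 B=0 C=0 D=0 ZF=1 PC=3
Step 12: PC=3 exec 'ADD D, C'. After: A=3 B=0 C=0 D=0 ZF=1 PC=4
Step 13: PC=4 exec 'SUB A, 1'. After: A=2 B=0 C=0 D=0 ZF=0 PC=5
Step 14: PC=5 exec 'JNZ 2'. After: A=2 B=0 C=0 D=0 ZF=0 PC=2
Step 15: PC=2 exec 'SUB B, B'. After: A=2 B=0 C=0 D=0 ZF=1 PC=3
Step 16: PC=3 exec 'ADD D, C'. After: A=2 B=0 C=0 D=0 ZF=1 PC=4
Step 17: PC=4 exec 'SUB A, 1'. After: A=1 B=0 C=0 D=0 ZF=0 PC=5
Step 18: PC=5 exec 'JNZ 2'. After: A=1 B=0 C=0 D=0 ZF=0 PC=2
Step 19: PC=2 exec 'SUB B, B'. After: A=1 B=0 C=0 D=0 ZF=1 PC=3
Step 20: PC=3 exec 'ADD D, C'. After: A=1 B=0 C=0 D=0 ZF=1 PC=4
Step 21: PC=4 exec 'SUB A, 1'. After: A=0 B=0 C=0 D=0 ZF=1 PC=5
Step 22: PC=5 exec 'JNZ 2'. After: A=0 B=0 C=0 D=0 ZF=1 PC=6
Step 23: PC=6 exec 'ADD C, 6'. After: A=0 B=0 C=6 D=0 ZF=0 PC=7
Step 24: PC=7 exec 'MOV A, 5'. After: A=5 B=0 C=6 D=0 ZF=0 PC=8
Step 25: PC=8 exec 'MOV C, 6'. After: A=5 B=0 C=6 D=0 ZF=0 PC=9
Step 26: PC=9 exec 'ADD B, 3'. After: A=5 B=3 C=6 D=0 ZF=0 PC=10
Step 27: PC=10 exec 'MOV C, 6'. After: A=5 B=3 C=6 D=0 ZF=0 PC=11
Step 28: PC=11 exec 'ADD B, 4'. After: A=5 B=7 C=6 D=0 ZF=0 PC=12
Step 29: PC=12 exec 'HALT'. After: A=5 B=7 C=6 D=0 ZF=0 PC=12 HALTED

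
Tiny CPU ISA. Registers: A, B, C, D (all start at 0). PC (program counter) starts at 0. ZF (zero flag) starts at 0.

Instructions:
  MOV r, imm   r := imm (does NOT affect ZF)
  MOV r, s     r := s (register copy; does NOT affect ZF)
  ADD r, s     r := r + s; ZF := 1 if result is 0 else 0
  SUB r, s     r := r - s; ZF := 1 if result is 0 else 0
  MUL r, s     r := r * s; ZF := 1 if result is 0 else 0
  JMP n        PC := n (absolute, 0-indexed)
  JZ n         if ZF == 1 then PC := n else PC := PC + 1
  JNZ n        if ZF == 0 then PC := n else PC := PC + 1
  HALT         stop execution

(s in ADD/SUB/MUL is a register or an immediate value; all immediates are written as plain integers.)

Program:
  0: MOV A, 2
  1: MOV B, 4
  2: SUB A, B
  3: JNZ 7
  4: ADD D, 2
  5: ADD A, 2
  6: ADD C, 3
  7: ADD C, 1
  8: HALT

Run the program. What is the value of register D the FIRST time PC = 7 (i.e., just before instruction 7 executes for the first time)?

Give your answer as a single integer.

Step 1: PC=0 exec 'MOV A, 2'. After: A=2 B=0 C=0 D=0 ZF=0 PC=1
Step 2: PC=1 exec 'MOV B, 4'. After: A=2 B=4 C=0 D=0 ZF=0 PC=2
Step 3: PC=2 exec 'SUB A, B'. After: A=-2 B=4 C=0 D=0 ZF=0 PC=3
Step 4: PC=3 exec 'JNZ 7'. After: A=-2 B=4 C=0 D=0 ZF=0 PC=7
First time PC=7: D=0

0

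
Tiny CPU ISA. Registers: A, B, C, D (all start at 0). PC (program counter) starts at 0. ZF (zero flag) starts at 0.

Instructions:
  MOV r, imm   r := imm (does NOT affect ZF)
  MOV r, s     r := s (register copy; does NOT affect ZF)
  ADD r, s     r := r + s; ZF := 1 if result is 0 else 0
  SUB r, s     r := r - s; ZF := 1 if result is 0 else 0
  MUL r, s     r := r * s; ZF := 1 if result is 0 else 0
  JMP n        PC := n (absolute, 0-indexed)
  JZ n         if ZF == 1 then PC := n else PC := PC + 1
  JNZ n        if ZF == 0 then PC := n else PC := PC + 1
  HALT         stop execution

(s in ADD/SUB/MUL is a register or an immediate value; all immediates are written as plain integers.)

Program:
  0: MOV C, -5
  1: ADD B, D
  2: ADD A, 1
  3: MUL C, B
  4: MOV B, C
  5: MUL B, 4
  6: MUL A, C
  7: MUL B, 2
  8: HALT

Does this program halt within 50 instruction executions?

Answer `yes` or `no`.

Answer: yes

Derivation:
Step 1: PC=0 exec 'MOV C, -5'. After: A=0 B=0 C=-5 D=0 ZF=0 PC=1
Step 2: PC=1 exec 'ADD B, D'. After: A=0 B=0 C=-5 D=0 ZF=1 PC=2
Step 3: PC=2 exec 'ADD A, 1'. After: A=1 B=0 C=-5 D=0 ZF=0 PC=3
Step 4: PC=3 exec 'MUL C, B'. After: A=1 B=0 C=0 D=0 ZF=1 PC=4
Step 5: PC=4 exec 'MOV B, C'. After: A=1 B=0 C=0 D=0 ZF=1 PC=5
Step 6: PC=5 exec 'MUL B, 4'. After: A=1 B=0 C=0 D=0 ZF=1 PC=6
Step 7: PC=6 exec 'MUL A, C'. After: A=0 B=0 C=0 D=0 ZF=1 PC=7
Step 8: PC=7 exec 'MUL B, 2'. After: A=0 B=0 C=0 D=0 ZF=1 PC=8
Step 9: PC=8 exec 'HALT'. After: A=0 B=0 C=0 D=0 ZF=1 PC=8 HALTED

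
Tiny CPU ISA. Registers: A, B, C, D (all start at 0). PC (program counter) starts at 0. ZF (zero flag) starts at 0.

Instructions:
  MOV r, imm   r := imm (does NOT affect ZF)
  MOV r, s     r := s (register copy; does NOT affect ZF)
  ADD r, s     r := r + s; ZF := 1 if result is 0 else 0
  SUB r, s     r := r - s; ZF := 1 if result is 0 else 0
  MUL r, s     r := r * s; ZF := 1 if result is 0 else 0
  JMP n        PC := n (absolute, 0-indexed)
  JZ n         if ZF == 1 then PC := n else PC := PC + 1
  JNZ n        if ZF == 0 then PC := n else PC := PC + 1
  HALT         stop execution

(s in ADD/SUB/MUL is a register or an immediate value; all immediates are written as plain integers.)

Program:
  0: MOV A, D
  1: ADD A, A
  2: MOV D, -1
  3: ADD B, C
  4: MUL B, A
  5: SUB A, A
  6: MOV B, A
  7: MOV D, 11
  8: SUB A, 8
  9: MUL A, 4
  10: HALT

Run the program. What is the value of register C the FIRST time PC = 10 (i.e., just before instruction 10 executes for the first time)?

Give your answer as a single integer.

Step 1: PC=0 exec 'MOV A, D'. After: A=0 B=0 C=0 D=0 ZF=0 PC=1
Step 2: PC=1 exec 'ADD A, A'. After: A=0 B=0 C=0 D=0 ZF=1 PC=2
Step 3: PC=2 exec 'MOV D, -1'. After: A=0 B=0 C=0 D=-1 ZF=1 PC=3
Step 4: PC=3 exec 'ADD B, C'. After: A=0 B=0 C=0 D=-1 ZF=1 PC=4
Step 5: PC=4 exec 'MUL B, A'. After: A=0 B=0 C=0 D=-1 ZF=1 PC=5
Step 6: PC=5 exec 'SUB A, A'. After: A=0 B=0 C=0 D=-1 ZF=1 PC=6
Step 7: PC=6 exec 'MOV B, A'. After: A=0 B=0 C=0 D=-1 ZF=1 PC=7
Step 8: PC=7 exec 'MOV D, 11'. After: A=0 B=0 C=0 D=11 ZF=1 PC=8
Step 9: PC=8 exec 'SUB A, 8'. After: A=-8 B=0 C=0 D=11 ZF=0 PC=9
Step 10: PC=9 exec 'MUL A, 4'. After: A=-32 B=0 C=0 D=11 ZF=0 PC=10
First time PC=10: C=0

0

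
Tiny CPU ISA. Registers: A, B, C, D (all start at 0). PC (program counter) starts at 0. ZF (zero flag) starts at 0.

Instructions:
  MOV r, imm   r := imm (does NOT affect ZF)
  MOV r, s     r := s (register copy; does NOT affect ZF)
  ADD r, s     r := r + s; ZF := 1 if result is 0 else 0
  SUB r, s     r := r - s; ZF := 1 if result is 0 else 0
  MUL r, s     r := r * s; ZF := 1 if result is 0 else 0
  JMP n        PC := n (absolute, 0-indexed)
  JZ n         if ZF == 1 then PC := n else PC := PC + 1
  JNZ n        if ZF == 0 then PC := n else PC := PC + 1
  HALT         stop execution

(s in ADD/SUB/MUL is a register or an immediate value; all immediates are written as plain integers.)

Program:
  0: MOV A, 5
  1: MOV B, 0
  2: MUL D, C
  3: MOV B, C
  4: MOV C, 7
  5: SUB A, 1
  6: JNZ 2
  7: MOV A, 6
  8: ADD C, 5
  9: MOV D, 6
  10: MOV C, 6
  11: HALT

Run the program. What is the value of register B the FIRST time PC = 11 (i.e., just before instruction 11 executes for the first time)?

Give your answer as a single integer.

Step 1: PC=0 exec 'MOV A, 5'. After: A=5 B=0 C=0 D=0 ZF=0 PC=1
Step 2: PC=1 exec 'MOV B, 0'. After: A=5 B=0 C=0 D=0 ZF=0 PC=2
Step 3: PC=2 exec 'MUL D, C'. After: A=5 B=0 C=0 D=0 ZF=1 PC=3
Step 4: PC=3 exec 'MOV B, C'. After: A=5 B=0 C=0 D=0 ZF=1 PC=4
Step 5: PC=4 exec 'MOV C, 7'. After: A=5 B=0 C=7 D=0 ZF=1 PC=5
Step 6: PC=5 exec 'SUB A, 1'. After: A=4 B=0 C=7 D=0 ZF=0 PC=6
Step 7: PC=6 exec 'JNZ 2'. After: A=4 B=0 C=7 D=0 ZF=0 PC=2
Step 8: PC=2 exec 'MUL D, C'. After: A=4 B=0 C=7 D=0 ZF=1 PC=3
Step 9: PC=3 exec 'MOV B, C'. After: A=4 B=7 C=7 D=0 ZF=1 PC=4
Step 10: PC=4 exec 'MOV C, 7'. After: A=4 B=7 C=7 D=0 ZF=1 PC=5
Step 11: PC=5 exec 'SUB A, 1'. After: A=3 B=7 C=7 D=0 ZF=0 PC=6
Step 12: PC=6 exec 'JNZ 2'. After: A=3 B=7 C=7 D=0 ZF=0 PC=2
Step 13: PC=2 exec 'MUL D, C'. After: A=3 B=7 C=7 D=0 ZF=1 PC=3
Step 14: PC=3 exec 'MOV B, C'. After: A=3 B=7 C=7 D=0 ZF=1 PC=4
Step 15: PC=4 exec 'MOV C, 7'. After: A=3 B=7 C=7 D=0 ZF=1 PC=5
Step 16: PC=5 exec 'SUB A, 1'. After: A=2 B=7 C=7 D=0 ZF=0 PC=6
Step 17: PC=6 exec 'JNZ 2'. After: A=2 B=7 C=7 D=0 ZF=0 PC=2
Step 18: PC=2 exec 'MUL D, C'. After: A=2 B=7 C=7 D=0 ZF=1 PC=3
Step 19: PC=3 exec 'MOV B, C'. After: A=2 B=7 C=7 D=0 ZF=1 PC=4
Step 20: PC=4 exec 'MOV C, 7'. After: A=2 B=7 C=7 D=0 ZF=1 PC=5
Step 21: PC=5 exec 'SUB A, 1'. After: A=1 B=7 C=7 D=0 ZF=0 PC=6
Step 22: PC=6 exec 'JNZ 2'. After: A=1 B=7 C=7 D=0 ZF=0 PC=2
Step 23: PC=2 exec 'MUL D, C'. After: A=1 B=7 C=7 D=0 ZF=1 PC=3
Step 24: PC=3 exec 'MOV B, C'. After: A=1 B=7 C=7 D=0 ZF=1 PC=4
Step 25: PC=4 exec 'MOV C, 7'. After: A=1 B=7 C=7 D=0 ZF=1 PC=5
Step 26: PC=5 exec 'SUB A, 1'. After: A=0 B=7 C=7 D=0 ZF=1 PC=6
Step 27: PC=6 exec 'JNZ 2'. After: A=0 B=7 C=7 D=0 ZF=1 PC=7
Step 28: PC=7 exec 'MOV A, 6'. After: A=6 B=7 C=7 D=0 ZF=1 PC=8
Step 29: PC=8 exec 'ADD C, 5'. After: A=6 B=7 C=12 D=0 ZF=0 PC=9
Step 30: PC=9 exec 'MOV D, 6'. After: A=6 B=7 C=12 D=6 ZF=0 PC=10
Step 31: PC=10 exec 'MOV C, 6'. After: A=6 B=7 C=6 D=6 ZF=0 PC=11
First time PC=11: B=7

7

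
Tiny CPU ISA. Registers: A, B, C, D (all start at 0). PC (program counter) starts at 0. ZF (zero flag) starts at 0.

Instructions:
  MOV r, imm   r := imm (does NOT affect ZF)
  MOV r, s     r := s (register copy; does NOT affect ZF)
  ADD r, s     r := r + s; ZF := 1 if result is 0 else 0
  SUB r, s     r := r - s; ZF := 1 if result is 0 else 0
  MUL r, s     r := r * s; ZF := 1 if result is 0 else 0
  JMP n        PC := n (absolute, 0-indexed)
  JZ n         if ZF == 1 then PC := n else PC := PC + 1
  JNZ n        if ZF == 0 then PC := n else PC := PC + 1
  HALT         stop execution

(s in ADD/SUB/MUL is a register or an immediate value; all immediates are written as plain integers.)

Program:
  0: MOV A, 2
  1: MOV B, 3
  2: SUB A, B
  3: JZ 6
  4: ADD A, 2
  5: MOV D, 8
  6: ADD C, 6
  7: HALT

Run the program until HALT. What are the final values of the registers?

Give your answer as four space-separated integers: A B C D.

Step 1: PC=0 exec 'MOV A, 2'. After: A=2 B=0 C=0 D=0 ZF=0 PC=1
Step 2: PC=1 exec 'MOV B, 3'. After: A=2 B=3 C=0 D=0 ZF=0 PC=2
Step 3: PC=2 exec 'SUB A, B'. After: A=-1 B=3 C=0 D=0 ZF=0 PC=3
Step 4: PC=3 exec 'JZ 6'. After: A=-1 B=3 C=0 D=0 ZF=0 PC=4
Step 5: PC=4 exec 'ADD A, 2'. After: A=1 B=3 C=0 D=0 ZF=0 PC=5
Step 6: PC=5 exec 'MOV D, 8'. After: A=1 B=3 C=0 D=8 ZF=0 PC=6
Step 7: PC=6 exec 'ADD C, 6'. After: A=1 B=3 C=6 D=8 ZF=0 PC=7
Step 8: PC=7 exec 'HALT'. After: A=1 B=3 C=6 D=8 ZF=0 PC=7 HALTED

Answer: 1 3 6 8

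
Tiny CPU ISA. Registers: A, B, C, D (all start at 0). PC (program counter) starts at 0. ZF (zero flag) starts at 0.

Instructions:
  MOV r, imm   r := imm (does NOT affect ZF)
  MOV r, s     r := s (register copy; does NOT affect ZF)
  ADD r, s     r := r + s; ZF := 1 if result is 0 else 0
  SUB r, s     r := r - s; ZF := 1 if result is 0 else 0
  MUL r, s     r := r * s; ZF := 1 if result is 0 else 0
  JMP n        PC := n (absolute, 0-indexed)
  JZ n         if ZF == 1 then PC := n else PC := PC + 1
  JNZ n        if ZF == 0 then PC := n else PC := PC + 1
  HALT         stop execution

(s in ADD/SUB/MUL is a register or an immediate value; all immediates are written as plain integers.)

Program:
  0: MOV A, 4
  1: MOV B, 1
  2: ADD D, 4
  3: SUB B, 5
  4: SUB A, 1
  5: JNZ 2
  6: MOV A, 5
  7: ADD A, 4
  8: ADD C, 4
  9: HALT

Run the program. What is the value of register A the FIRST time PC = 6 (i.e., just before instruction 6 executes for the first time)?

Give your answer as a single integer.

Step 1: PC=0 exec 'MOV A, 4'. After: A=4 B=0 C=0 D=0 ZF=0 PC=1
Step 2: PC=1 exec 'MOV B, 1'. After: A=4 B=1 C=0 D=0 ZF=0 PC=2
Step 3: PC=2 exec 'ADD D, 4'. After: A=4 B=1 C=0 D=4 ZF=0 PC=3
Step 4: PC=3 exec 'SUB B, 5'. After: A=4 B=-4 C=0 D=4 ZF=0 PC=4
Step 5: PC=4 exec 'SUB A, 1'. After: A=3 B=-4 C=0 D=4 ZF=0 PC=5
Step 6: PC=5 exec 'JNZ 2'. After: A=3 B=-4 C=0 D=4 ZF=0 PC=2
Step 7: PC=2 exec 'ADD D, 4'. After: A=3 B=-4 C=0 D=8 ZF=0 PC=3
Step 8: PC=3 exec 'SUB B, 5'. After: A=3 B=-9 C=0 D=8 ZF=0 PC=4
Step 9: PC=4 exec 'SUB A, 1'. After: A=2 B=-9 C=0 D=8 ZF=0 PC=5
Step 10: PC=5 exec 'JNZ 2'. After: A=2 B=-9 C=0 D=8 ZF=0 PC=2
Step 11: PC=2 exec 'ADD D, 4'. After: A=2 B=-9 C=0 D=12 ZF=0 PC=3
Step 12: PC=3 exec 'SUB B, 5'. After: A=2 B=-14 C=0 D=12 ZF=0 PC=4
Step 13: PC=4 exec 'SUB A, 1'. After: A=1 B=-14 C=0 D=12 ZF=0 PC=5
Step 14: PC=5 exec 'JNZ 2'. After: A=1 B=-14 C=0 D=12 ZF=0 PC=2
Step 15: PC=2 exec 'ADD D, 4'. After: A=1 B=-14 C=0 D=16 ZF=0 PC=3
Step 16: PC=3 exec 'SUB B, 5'. After: A=1 B=-19 C=0 D=16 ZF=0 PC=4
Step 17: PC=4 exec 'SUB A, 1'. After: A=0 B=-19 C=0 D=16 ZF=1 PC=5
Step 18: PC=5 exec 'JNZ 2'. After: A=0 B=-19 C=0 D=16 ZF=1 PC=6
First time PC=6: A=0

0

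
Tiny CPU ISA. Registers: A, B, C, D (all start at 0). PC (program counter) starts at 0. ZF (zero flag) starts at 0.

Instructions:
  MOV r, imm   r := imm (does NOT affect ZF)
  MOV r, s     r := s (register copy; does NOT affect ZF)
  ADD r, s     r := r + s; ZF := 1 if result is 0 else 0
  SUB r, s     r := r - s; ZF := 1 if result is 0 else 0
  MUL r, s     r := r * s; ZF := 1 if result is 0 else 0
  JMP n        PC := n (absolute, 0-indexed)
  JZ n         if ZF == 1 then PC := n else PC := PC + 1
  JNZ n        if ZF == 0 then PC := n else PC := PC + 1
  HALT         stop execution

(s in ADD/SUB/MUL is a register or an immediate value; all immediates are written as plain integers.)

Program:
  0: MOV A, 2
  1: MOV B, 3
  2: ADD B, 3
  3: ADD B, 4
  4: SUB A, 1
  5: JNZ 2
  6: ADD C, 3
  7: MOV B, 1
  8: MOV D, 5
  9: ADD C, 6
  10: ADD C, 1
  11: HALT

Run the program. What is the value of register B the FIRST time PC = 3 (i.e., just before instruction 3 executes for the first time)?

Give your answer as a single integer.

Step 1: PC=0 exec 'MOV A, 2'. After: A=2 B=0 C=0 D=0 ZF=0 PC=1
Step 2: PC=1 exec 'MOV B, 3'. After: A=2 B=3 C=0 D=0 ZF=0 PC=2
Step 3: PC=2 exec 'ADD B, 3'. After: A=2 B=6 C=0 D=0 ZF=0 PC=3
First time PC=3: B=6

6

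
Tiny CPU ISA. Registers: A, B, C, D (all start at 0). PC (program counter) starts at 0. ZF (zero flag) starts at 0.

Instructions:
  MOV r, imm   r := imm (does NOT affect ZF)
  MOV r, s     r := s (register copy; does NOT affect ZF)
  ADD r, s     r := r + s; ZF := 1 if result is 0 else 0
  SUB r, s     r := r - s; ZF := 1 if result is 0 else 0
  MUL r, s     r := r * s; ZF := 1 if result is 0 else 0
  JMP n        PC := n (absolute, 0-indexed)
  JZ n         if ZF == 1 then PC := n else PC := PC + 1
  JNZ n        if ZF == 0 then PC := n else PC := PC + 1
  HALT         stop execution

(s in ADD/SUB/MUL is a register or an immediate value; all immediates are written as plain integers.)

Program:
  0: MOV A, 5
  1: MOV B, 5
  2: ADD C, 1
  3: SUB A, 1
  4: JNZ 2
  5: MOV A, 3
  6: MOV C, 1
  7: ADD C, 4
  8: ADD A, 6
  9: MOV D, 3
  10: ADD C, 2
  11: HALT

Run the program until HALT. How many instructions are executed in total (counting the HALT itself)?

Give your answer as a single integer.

Answer: 24

Derivation:
Step 1: PC=0 exec 'MOV A, 5'. After: A=5 B=0 C=0 D=0 ZF=0 PC=1
Step 2: PC=1 exec 'MOV B, 5'. After: A=5 B=5 C=0 D=0 ZF=0 PC=2
Step 3: PC=2 exec 'ADD C, 1'. After: A=5 B=5 C=1 D=0 ZF=0 PC=3
Step 4: PC=3 exec 'SUB A, 1'. After: A=4 B=5 C=1 D=0 ZF=0 PC=4
Step 5: PC=4 exec 'JNZ 2'. After: A=4 B=5 C=1 D=0 ZF=0 PC=2
Step 6: PC=2 exec 'ADD C, 1'. After: A=4 B=5 C=2 D=0 ZF=0 PC=3
Step 7: PC=3 exec 'SUB A, 1'. After: A=3 B=5 C=2 D=0 ZF=0 PC=4
Step 8: PC=4 exec 'JNZ 2'. After: A=3 B=5 C=2 D=0 ZF=0 PC=2
Step 9: PC=2 exec 'ADD C, 1'. After: A=3 B=5 C=3 D=0 ZF=0 PC=3
Step 10: PC=3 exec 'SUB A, 1'. After: A=2 B=5 C=3 D=0 ZF=0 PC=4
Step 11: PC=4 exec 'JNZ 2'. After: A=2 B=5 C=3 D=0 ZF=0 PC=2
Step 12: PC=2 exec 'ADD C, 1'. After: A=2 B=5 C=4 D=0 ZF=0 PC=3
Step 13: PC=3 exec 'SUB A, 1'. After: A=1 B=5 C=4 D=0 ZF=0 PC=4
Step 14: PC=4 exec 'JNZ 2'. After: A=1 B=5 C=4 D=0 ZF=0 PC=2
Step 15: PC=2 exec 'ADD C, 1'. After: A=1 B=5 C=5 D=0 ZF=0 PC=3
Step 16: PC=3 exec 'SUB A, 1'. After: A=0 B=5 C=5 D=0 ZF=1 PC=4
Step 17: PC=4 exec 'JNZ 2'. After: A=0 B=5 C=5 D=0 ZF=1 PC=5
Step 18: PC=5 exec 'MOV A, 3'. After: A=3 B=5 C=5 D=0 ZF=1 PC=6
Step 19: PC=6 exec 'MOV C, 1'. After: A=3 B=5 C=1 D=0 ZF=1 PC=7
Step 20: PC=7 exec 'ADD C, 4'. After: A=3 B=5 C=5 D=0 ZF=0 PC=8
Step 21: PC=8 exec 'ADD A, 6'. After: A=9 B=5 C=5 D=0 ZF=0 PC=9
Step 22: PC=9 exec 'MOV D, 3'. After: A=9 B=5 C=5 D=3 ZF=0 PC=10
Step 23: PC=10 exec 'ADD C, 2'. After: A=9 B=5 C=7 D=3 ZF=0 PC=11
Step 24: PC=11 exec 'HALT'. After: A=9 B=5 C=7 D=3 ZF=0 PC=11 HALTED
Total instructions executed: 24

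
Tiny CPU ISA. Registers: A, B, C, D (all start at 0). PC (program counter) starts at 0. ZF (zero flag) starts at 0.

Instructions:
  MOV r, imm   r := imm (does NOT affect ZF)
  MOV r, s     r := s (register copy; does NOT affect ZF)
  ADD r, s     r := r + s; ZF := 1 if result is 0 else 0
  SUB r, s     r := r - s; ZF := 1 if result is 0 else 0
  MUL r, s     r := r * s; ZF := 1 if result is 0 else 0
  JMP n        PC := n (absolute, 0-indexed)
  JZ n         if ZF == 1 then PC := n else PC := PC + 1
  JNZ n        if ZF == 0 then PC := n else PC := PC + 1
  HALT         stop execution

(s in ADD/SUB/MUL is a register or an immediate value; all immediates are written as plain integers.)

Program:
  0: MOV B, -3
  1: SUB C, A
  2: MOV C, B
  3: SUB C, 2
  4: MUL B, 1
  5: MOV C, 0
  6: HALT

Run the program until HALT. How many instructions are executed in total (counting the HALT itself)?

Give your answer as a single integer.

Step 1: PC=0 exec 'MOV B, -3'. After: A=0 B=-3 C=0 D=0 ZF=0 PC=1
Step 2: PC=1 exec 'SUB C, A'. After: A=0 B=-3 C=0 D=0 ZF=1 PC=2
Step 3: PC=2 exec 'MOV C, B'. After: A=0 B=-3 C=-3 D=0 ZF=1 PC=3
Step 4: PC=3 exec 'SUB C, 2'. After: A=0 B=-3 C=-5 D=0 ZF=0 PC=4
Step 5: PC=4 exec 'MUL B, 1'. After: A=0 B=-3 C=-5 D=0 ZF=0 PC=5
Step 6: PC=5 exec 'MOV C, 0'. After: A=0 B=-3 C=0 D=0 ZF=0 PC=6
Step 7: PC=6 exec 'HALT'. After: A=0 B=-3 C=0 D=0 ZF=0 PC=6 HALTED
Total instructions executed: 7

Answer: 7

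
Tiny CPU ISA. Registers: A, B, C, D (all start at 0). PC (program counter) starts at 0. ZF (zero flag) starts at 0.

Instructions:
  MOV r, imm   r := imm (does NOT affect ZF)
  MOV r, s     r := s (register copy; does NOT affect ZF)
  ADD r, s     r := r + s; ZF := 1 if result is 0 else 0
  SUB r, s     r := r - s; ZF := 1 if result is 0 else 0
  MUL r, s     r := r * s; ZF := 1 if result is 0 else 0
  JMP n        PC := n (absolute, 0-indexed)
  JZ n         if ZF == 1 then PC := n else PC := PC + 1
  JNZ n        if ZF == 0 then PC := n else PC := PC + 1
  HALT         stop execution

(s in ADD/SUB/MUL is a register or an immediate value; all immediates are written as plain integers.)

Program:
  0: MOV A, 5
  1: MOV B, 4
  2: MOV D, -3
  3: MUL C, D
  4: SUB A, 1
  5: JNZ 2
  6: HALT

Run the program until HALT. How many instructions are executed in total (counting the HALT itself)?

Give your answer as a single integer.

Step 1: PC=0 exec 'MOV A, 5'. After: A=5 B=0 C=0 D=0 ZF=0 PC=1
Step 2: PC=1 exec 'MOV B, 4'. After: A=5 B=4 C=0 D=0 ZF=0 PC=2
Step 3: PC=2 exec 'MOV D, -3'. After: A=5 B=4 C=0 D=-3 ZF=0 PC=3
Step 4: PC=3 exec 'MUL C, D'. After: A=5 B=4 C=0 D=-3 ZF=1 PC=4
Step 5: PC=4 exec 'SUB A, 1'. After: A=4 B=4 C=0 D=-3 ZF=0 PC=5
Step 6: PC=5 exec 'JNZ 2'. After: A=4 B=4 C=0 D=-3 ZF=0 PC=2
Step 7: PC=2 exec 'MOV D, -3'. After: A=4 B=4 C=0 D=-3 ZF=0 PC=3
Step 8: PC=3 exec 'MUL C, D'. After: A=4 B=4 C=0 D=-3 ZF=1 PC=4
Step 9: PC=4 exec 'SUB A, 1'. After: A=3 B=4 C=0 D=-3 ZF=0 PC=5
Step 10: PC=5 exec 'JNZ 2'. After: A=3 B=4 C=0 D=-3 ZF=0 PC=2
Step 11: PC=2 exec 'MOV D, -3'. After: A=3 B=4 C=0 D=-3 ZF=0 PC=3
Step 12: PC=3 exec 'MUL C, D'. After: A=3 B=4 C=0 D=-3 ZF=1 PC=4
Step 13: PC=4 exec 'SUB A, 1'. After: A=2 B=4 C=0 D=-3 ZF=0 PC=5
Step 14: PC=5 exec 'JNZ 2'. After: A=2 B=4 C=0 D=-3 ZF=0 PC=2
Step 15: PC=2 exec 'MOV D, -3'. After: A=2 B=4 C=0 D=-3 ZF=0 PC=3
Step 16: PC=3 exec 'MUL C, D'. After: A=2 B=4 C=0 D=-3 ZF=1 PC=4
Step 17: PC=4 exec 'SUB A, 1'. After: A=1 B=4 C=0 D=-3 ZF=0 PC=5
Step 18: PC=5 exec 'JNZ 2'. After: A=1 B=4 C=0 D=-3 ZF=0 PC=2
Step 19: PC=2 exec 'MOV D, -3'. After: A=1 B=4 C=0 D=-3 ZF=0 PC=3
Step 20: PC=3 exec 'MUL C, D'. After: A=1 B=4 C=0 D=-3 ZF=1 PC=4
Step 21: PC=4 exec 'SUB A, 1'. After: A=0 B=4 C=0 D=-3 ZF=1 PC=5
Step 22: PC=5 exec 'JNZ 2'. After: A=0 B=4 C=0 D=-3 ZF=1 PC=6
Step 23: PC=6 exec 'HALT'. After: A=0 B=4 C=0 D=-3 ZF=1 PC=6 HALTED
Total instructions executed: 23

Answer: 23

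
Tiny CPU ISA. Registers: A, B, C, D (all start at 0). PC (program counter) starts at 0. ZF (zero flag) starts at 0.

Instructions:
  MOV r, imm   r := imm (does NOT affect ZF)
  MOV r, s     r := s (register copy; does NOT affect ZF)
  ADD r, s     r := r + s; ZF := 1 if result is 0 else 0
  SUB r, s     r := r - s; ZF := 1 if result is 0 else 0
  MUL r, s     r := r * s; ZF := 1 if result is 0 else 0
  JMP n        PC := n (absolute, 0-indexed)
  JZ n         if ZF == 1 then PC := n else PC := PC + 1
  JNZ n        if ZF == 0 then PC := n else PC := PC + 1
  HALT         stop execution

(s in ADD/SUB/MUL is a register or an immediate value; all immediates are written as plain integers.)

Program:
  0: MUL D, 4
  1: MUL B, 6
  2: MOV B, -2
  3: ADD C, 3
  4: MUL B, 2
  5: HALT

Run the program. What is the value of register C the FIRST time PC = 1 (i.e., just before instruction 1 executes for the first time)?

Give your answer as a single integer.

Step 1: PC=0 exec 'MUL D, 4'. After: A=0 B=0 C=0 D=0 ZF=1 PC=1
First time PC=1: C=0

0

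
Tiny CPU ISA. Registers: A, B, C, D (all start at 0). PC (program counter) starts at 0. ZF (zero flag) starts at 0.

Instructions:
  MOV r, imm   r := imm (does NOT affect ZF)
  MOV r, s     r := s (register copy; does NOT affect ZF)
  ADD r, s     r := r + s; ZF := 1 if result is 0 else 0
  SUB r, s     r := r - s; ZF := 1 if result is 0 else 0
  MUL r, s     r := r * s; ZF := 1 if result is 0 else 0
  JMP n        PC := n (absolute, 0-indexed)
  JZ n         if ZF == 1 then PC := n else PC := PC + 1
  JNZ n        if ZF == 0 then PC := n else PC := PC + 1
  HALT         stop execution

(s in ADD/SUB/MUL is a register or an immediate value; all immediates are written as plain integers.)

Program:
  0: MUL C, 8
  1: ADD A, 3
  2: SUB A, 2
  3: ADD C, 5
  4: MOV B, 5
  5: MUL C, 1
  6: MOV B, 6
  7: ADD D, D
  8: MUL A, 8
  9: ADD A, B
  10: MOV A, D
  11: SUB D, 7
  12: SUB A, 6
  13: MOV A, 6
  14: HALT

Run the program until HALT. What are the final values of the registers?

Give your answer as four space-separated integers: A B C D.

Answer: 6 6 5 -7

Derivation:
Step 1: PC=0 exec 'MUL C, 8'. After: A=0 B=0 C=0 D=0 ZF=1 PC=1
Step 2: PC=1 exec 'ADD A, 3'. After: A=3 B=0 C=0 D=0 ZF=0 PC=2
Step 3: PC=2 exec 'SUB A, 2'. After: A=1 B=0 C=0 D=0 ZF=0 PC=3
Step 4: PC=3 exec 'ADD C, 5'. After: A=1 B=0 C=5 D=0 ZF=0 PC=4
Step 5: PC=4 exec 'MOV B, 5'. After: A=1 B=5 C=5 D=0 ZF=0 PC=5
Step 6: PC=5 exec 'MUL C, 1'. After: A=1 B=5 C=5 D=0 ZF=0 PC=6
Step 7: PC=6 exec 'MOV B, 6'. After: A=1 B=6 C=5 D=0 ZF=0 PC=7
Step 8: PC=7 exec 'ADD D, D'. After: A=1 B=6 C=5 D=0 ZF=1 PC=8
Step 9: PC=8 exec 'MUL A, 8'. After: A=8 B=6 C=5 D=0 ZF=0 PC=9
Step 10: PC=9 exec 'ADD A, B'. After: A=14 B=6 C=5 D=0 ZF=0 PC=10
Step 11: PC=10 exec 'MOV A, D'. After: A=0 B=6 C=5 D=0 ZF=0 PC=11
Step 12: PC=11 exec 'SUB D, 7'. After: A=0 B=6 C=5 D=-7 ZF=0 PC=12
Step 13: PC=12 exec 'SUB A, 6'. After: A=-6 B=6 C=5 D=-7 ZF=0 PC=13
Step 14: PC=13 exec 'MOV A, 6'. After: A=6 B=6 C=5 D=-7 ZF=0 PC=14
Step 15: PC=14 exec 'HALT'. After: A=6 B=6 C=5 D=-7 ZF=0 PC=14 HALTED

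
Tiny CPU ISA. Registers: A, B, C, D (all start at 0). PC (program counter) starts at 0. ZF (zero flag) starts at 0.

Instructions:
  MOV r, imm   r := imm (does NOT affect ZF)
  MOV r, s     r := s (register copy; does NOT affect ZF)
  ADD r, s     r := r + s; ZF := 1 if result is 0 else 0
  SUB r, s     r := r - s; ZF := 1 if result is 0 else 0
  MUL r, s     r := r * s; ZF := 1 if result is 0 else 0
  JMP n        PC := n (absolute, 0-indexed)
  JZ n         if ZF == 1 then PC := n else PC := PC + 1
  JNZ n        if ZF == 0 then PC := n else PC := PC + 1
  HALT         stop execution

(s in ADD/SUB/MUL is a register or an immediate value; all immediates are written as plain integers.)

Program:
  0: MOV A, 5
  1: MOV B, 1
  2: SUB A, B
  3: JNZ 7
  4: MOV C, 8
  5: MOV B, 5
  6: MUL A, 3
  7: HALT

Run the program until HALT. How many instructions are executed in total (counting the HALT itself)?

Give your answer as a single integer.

Step 1: PC=0 exec 'MOV A, 5'. After: A=5 B=0 C=0 D=0 ZF=0 PC=1
Step 2: PC=1 exec 'MOV B, 1'. After: A=5 B=1 C=0 D=0 ZF=0 PC=2
Step 3: PC=2 exec 'SUB A, B'. After: A=4 B=1 C=0 D=0 ZF=0 PC=3
Step 4: PC=3 exec 'JNZ 7'. After: A=4 B=1 C=0 D=0 ZF=0 PC=7
Step 5: PC=7 exec 'HALT'. After: A=4 B=1 C=0 D=0 ZF=0 PC=7 HALTED
Total instructions executed: 5

Answer: 5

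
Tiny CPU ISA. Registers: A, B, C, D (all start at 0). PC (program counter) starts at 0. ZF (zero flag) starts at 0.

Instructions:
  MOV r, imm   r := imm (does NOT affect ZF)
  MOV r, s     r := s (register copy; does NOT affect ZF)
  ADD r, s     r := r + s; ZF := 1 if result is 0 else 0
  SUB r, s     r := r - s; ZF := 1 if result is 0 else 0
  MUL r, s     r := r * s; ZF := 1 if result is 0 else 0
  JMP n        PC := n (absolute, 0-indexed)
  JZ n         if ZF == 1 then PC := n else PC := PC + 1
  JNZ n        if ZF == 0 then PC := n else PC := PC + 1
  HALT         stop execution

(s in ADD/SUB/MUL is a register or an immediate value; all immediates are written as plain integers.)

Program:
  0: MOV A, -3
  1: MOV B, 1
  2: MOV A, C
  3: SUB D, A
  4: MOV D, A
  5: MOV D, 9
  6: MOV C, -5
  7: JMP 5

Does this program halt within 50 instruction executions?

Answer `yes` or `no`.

Step 1: PC=0 exec 'MOV A, -3'. After: A=-3 B=0 C=0 D=0 ZF=0 PC=1
Step 2: PC=1 exec 'MOV B, 1'. After: A=-3 B=1 C=0 D=0 ZF=0 PC=2
Step 3: PC=2 exec 'MOV A, C'. After: A=0 B=1 C=0 D=0 ZF=0 PC=3
Step 4: PC=3 exec 'SUB D, A'. After: A=0 B=1 C=0 D=0 ZF=1 PC=4
Step 5: PC=4 exec 'MOV D, A'. After: A=0 B=1 C=0 D=0 ZF=1 PC=5
Step 6: PC=5 exec 'MOV D, 9'. After: A=0 B=1 C=0 D=9 ZF=1 PC=6
Step 7: PC=6 exec 'MOV C, -5'. After: A=0 B=1 C=-5 D=9 ZF=1 PC=7
Step 8: PC=7 exec 'JMP 5'. After: A=0 B=1 C=-5 D=9 ZF=1 PC=5
Step 9: PC=5 exec 'MOV D, 9'. After: A=0 B=1 C=-5 D=9 ZF=1 PC=6
Step 10: PC=6 exec 'MOV C, -5'. After: A=0 B=1 C=-5 D=9 ZF=1 PC=7
State after step 10 equals state after step 7: the program is in a cycle of length 3 and will never halt.

Answer: no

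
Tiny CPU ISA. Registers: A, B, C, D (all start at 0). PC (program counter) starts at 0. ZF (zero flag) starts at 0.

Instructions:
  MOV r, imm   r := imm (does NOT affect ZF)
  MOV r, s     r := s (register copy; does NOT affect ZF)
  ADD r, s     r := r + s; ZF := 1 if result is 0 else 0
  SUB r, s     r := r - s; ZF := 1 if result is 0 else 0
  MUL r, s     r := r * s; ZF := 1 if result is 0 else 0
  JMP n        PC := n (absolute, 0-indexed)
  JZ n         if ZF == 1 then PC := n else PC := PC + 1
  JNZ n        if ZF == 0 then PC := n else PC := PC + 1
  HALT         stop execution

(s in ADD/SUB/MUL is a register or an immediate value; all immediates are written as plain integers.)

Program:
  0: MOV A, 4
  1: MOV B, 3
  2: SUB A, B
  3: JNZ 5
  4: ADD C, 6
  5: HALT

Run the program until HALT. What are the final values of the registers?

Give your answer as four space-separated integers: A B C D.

Step 1: PC=0 exec 'MOV A, 4'. After: A=4 B=0 C=0 D=0 ZF=0 PC=1
Step 2: PC=1 exec 'MOV B, 3'. After: A=4 B=3 C=0 D=0 ZF=0 PC=2
Step 3: PC=2 exec 'SUB A, B'. After: A=1 B=3 C=0 D=0 ZF=0 PC=3
Step 4: PC=3 exec 'JNZ 5'. After: A=1 B=3 C=0 D=0 ZF=0 PC=5
Step 5: PC=5 exec 'HALT'. After: A=1 B=3 C=0 D=0 ZF=0 PC=5 HALTED

Answer: 1 3 0 0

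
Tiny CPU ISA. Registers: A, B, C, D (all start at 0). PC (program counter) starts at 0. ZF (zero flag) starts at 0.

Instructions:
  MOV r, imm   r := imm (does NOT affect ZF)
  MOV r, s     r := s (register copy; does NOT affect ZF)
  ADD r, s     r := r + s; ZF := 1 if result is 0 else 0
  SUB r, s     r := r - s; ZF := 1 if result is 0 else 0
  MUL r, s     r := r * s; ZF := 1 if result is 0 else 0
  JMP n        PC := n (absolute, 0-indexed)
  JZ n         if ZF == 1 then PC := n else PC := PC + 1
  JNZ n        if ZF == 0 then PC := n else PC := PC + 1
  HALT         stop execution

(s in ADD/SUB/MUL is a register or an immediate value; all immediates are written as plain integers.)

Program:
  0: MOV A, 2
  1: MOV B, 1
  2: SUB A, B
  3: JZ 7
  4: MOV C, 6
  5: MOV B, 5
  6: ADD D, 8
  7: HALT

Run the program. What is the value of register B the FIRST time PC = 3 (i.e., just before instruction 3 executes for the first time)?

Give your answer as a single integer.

Step 1: PC=0 exec 'MOV A, 2'. After: A=2 B=0 C=0 D=0 ZF=0 PC=1
Step 2: PC=1 exec 'MOV B, 1'. After: A=2 B=1 C=0 D=0 ZF=0 PC=2
Step 3: PC=2 exec 'SUB A, B'. After: A=1 B=1 C=0 D=0 ZF=0 PC=3
First time PC=3: B=1

1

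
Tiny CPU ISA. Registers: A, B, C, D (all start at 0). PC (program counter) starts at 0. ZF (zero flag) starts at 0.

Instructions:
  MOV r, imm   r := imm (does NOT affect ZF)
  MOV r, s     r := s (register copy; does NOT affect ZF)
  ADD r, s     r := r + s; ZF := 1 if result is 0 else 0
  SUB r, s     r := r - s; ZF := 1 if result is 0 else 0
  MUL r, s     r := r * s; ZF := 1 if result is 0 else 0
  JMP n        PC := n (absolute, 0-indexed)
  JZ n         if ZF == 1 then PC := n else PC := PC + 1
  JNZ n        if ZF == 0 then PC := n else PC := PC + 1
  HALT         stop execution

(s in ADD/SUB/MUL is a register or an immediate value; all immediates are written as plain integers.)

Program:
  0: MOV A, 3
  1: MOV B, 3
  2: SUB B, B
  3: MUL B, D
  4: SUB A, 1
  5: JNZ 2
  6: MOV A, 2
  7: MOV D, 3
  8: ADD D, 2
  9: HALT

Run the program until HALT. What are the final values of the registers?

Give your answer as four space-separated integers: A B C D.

Step 1: PC=0 exec 'MOV A, 3'. After: A=3 B=0 C=0 D=0 ZF=0 PC=1
Step 2: PC=1 exec 'MOV B, 3'. After: A=3 B=3 C=0 D=0 ZF=0 PC=2
Step 3: PC=2 exec 'SUB B, B'. After: A=3 B=0 C=0 D=0 ZF=1 PC=3
Step 4: PC=3 exec 'MUL B, D'. After: A=3 B=0 C=0 D=0 ZF=1 PC=4
Step 5: PC=4 exec 'SUB A, 1'. After: A=2 B=0 C=0 D=0 ZF=0 PC=5
Step 6: PC=5 exec 'JNZ 2'. After: A=2 B=0 C=0 D=0 ZF=0 PC=2
Step 7: PC=2 exec 'SUB B, B'. After: A=2 B=0 C=0 D=0 ZF=1 PC=3
Step 8: PC=3 exec 'MUL B, D'. After: A=2 B=0 C=0 D=0 ZF=1 PC=4
Step 9: PC=4 exec 'SUB A, 1'. After: A=1 B=0 C=0 D=0 ZF=0 PC=5
Step 10: PC=5 exec 'JNZ 2'. After: A=1 B=0 C=0 D=0 ZF=0 PC=2
Step 11: PC=2 exec 'SUB B, B'. After: A=1 B=0 C=0 D=0 ZF=1 PC=3
Step 12: PC=3 exec 'MUL B, D'. After: A=1 B=0 C=0 D=0 ZF=1 PC=4
Step 13: PC=4 exec 'SUB A, 1'. After: A=0 B=0 C=0 D=0 ZF=1 PC=5
Step 14: PC=5 exec 'JNZ 2'. After: A=0 B=0 C=0 D=0 ZF=1 PC=6
Step 15: PC=6 exec 'MOV A, 2'. After: A=2 B=0 C=0 D=0 ZF=1 PC=7
Step 16: PC=7 exec 'MOV D, 3'. After: A=2 B=0 C=0 D=3 ZF=1 PC=8
Step 17: PC=8 exec 'ADD D, 2'. After: A=2 B=0 C=0 D=5 ZF=0 PC=9
Step 18: PC=9 exec 'HALT'. After: A=2 B=0 C=0 D=5 ZF=0 PC=9 HALTED

Answer: 2 0 0 5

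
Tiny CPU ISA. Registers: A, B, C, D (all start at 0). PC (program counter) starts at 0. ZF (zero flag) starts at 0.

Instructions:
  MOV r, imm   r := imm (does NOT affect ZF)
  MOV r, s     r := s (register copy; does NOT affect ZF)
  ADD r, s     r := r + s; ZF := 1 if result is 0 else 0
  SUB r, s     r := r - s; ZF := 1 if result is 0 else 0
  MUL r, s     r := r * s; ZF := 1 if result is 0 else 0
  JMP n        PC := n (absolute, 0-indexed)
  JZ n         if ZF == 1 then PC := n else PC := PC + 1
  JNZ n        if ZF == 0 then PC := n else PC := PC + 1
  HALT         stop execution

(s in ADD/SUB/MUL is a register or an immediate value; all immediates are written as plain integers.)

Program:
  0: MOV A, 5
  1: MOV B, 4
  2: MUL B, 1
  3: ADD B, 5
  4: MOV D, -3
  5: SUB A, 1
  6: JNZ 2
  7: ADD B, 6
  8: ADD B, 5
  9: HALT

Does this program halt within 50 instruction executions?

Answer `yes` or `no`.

Step 1: PC=0 exec 'MOV A, 5'. After: A=5 B=0 C=0 D=0 ZF=0 PC=1
Step 2: PC=1 exec 'MOV B, 4'. After: A=5 B=4 C=0 D=0 ZF=0 PC=2
Step 3: PC=2 exec 'MUL B, 1'. After: A=5 B=4 C=0 D=0 ZF=0 PC=3
Step 4: PC=3 exec 'ADD B, 5'. After: A=5 B=9 C=0 D=0 ZF=0 PC=4
Step 5: PC=4 exec 'MOV D, -3'. After: A=5 B=9 C=0 D=-3 ZF=0 PC=5
Step 6: PC=5 exec 'SUB A, 1'. After: A=4 B=9 C=0 D=-3 ZF=0 PC=6
Step 7: PC=6 exec 'JNZ 2'. After: A=4 B=9 C=0 D=-3 ZF=0 PC=2
Step 8: PC=2 exec 'MUL B, 1'. After: A=4 B=9 C=0 D=-3 ZF=0 PC=3
Step 9: PC=3 exec 'ADD B, 5'. After: A=4 B=14 C=0 D=-3 ZF=0 PC=4
Step 10: PC=4 exec 'MOV D, -3'. After: A=4 B=14 C=0 D=-3 ZF=0 PC=5
Step 11: PC=5 exec 'SUB A, 1'. After: A=3 B=14 C=0 D=-3 ZF=0 PC=6
Step 12: PC=6 exec 'JNZ 2'. After: A=3 B=14 C=0 D=-3 ZF=0 PC=2
Step 13: PC=2 exec 'MUL B, 1'. After: A=3 B=14 C=0 D=-3 ZF=0 PC=3
Step 14: PC=3 exec 'ADD B, 5'. After: A=3 B=19 C=0 D=-3 ZF=0 PC=4
Step 15: PC=4 exec 'MOV D, -3'. After: A=3 B=19 C=0 D=-3 ZF=0 PC=5
Step 16: PC=5 exec 'SUB A, 1'. After: A=2 B=19 C=0 D=-3 ZF=0 PC=6
Step 17: PC=6 exec 'JNZ 2'. After: A=2 B=19 C=0 D=-3 ZF=0 PC=2
Step 18: PC=2 exec 'MUL B, 1'. After: A=2 B=19 C=0 D=-3 ZF=0 PC=3
Step 19: PC=3 exec 'ADD B, 5'. After: A=2 B=24 C=0 D=-3 ZF=0 PC=4
Step 20: PC=4 exec 'MOV D, -3'. After: A=2 B=24 C=0 D=-3 ZF=0 PC=5
Step 21: PC=5 exec 'SUB A, 1'. After: A=1 B=24 C=0 D=-3 ZF=0 PC=6
Step 22: PC=6 exec 'JNZ 2'. After: A=1 B=24 C=0 D=-3 ZF=0 PC=2
Step 23: PC=2 exec 'MUL B, 1'. After: A=1 B=24 C=0 D=-3 ZF=0 PC=3
Step 24: PC=3 exec 'ADD B, 5'. After: A=1 B=29 C=0 D=-3 ZF=0 PC=4
Step 25: PC=4 exec 'MOV D, -3'. After: A=1 B=29 C=0 D=-3 ZF=0 PC=5
Step 26: PC=5 exec 'SUB A, 1'. After: A=0 B=29 C=0 D=-3 ZF=1 PC=6
Step 27: PC=6 exec 'JNZ 2'. After: A=0 B=29 C=0 D=-3 ZF=1 PC=7
Step 28: PC=7 exec 'ADD B, 6'. After: A=0 B=35 C=0 D=-3 ZF=0 PC=8
Step 29: PC=8 exec 'ADD B, 5'. After: A=0 B=40 C=0 D=-3 ZF=0 PC=9
Step 30: PC=9 exec 'HALT'. After: A=0 B=40 C=0 D=-3 ZF=0 PC=9 HALTED

Answer: yes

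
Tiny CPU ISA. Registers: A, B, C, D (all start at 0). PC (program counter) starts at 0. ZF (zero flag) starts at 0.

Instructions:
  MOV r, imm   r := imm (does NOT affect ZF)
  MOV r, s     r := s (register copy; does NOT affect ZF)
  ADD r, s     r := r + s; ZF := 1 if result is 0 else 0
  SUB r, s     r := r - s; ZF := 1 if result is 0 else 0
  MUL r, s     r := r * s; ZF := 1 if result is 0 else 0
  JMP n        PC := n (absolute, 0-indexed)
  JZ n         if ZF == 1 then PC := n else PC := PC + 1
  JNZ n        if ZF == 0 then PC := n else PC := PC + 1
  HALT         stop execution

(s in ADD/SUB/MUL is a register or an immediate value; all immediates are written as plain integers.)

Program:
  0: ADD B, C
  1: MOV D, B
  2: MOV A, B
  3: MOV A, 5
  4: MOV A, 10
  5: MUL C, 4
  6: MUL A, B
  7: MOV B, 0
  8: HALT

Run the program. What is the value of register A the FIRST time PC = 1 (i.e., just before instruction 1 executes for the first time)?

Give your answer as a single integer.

Step 1: PC=0 exec 'ADD B, C'. After: A=0 B=0 C=0 D=0 ZF=1 PC=1
First time PC=1: A=0

0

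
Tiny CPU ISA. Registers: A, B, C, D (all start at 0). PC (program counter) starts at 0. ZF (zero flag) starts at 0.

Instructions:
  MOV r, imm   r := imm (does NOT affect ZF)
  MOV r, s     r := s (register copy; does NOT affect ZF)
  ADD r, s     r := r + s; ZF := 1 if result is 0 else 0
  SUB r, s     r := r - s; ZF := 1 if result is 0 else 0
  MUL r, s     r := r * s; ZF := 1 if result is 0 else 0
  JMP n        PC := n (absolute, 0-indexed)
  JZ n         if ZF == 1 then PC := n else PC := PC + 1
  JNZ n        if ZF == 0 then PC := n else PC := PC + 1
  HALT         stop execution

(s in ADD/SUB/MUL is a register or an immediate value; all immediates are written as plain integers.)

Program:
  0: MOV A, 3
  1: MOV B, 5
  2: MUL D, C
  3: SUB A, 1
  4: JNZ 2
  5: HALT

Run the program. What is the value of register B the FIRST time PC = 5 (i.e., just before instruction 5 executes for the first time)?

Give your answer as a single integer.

Step 1: PC=0 exec 'MOV A, 3'. After: A=3 B=0 C=0 D=0 ZF=0 PC=1
Step 2: PC=1 exec 'MOV B, 5'. After: A=3 B=5 C=0 D=0 ZF=0 PC=2
Step 3: PC=2 exec 'MUL D, C'. After: A=3 B=5 C=0 D=0 ZF=1 PC=3
Step 4: PC=3 exec 'SUB A, 1'. After: A=2 B=5 C=0 D=0 ZF=0 PC=4
Step 5: PC=4 exec 'JNZ 2'. After: A=2 B=5 C=0 D=0 ZF=0 PC=2
Step 6: PC=2 exec 'MUL D, C'. After: A=2 B=5 C=0 D=0 ZF=1 PC=3
Step 7: PC=3 exec 'SUB A, 1'. After: A=1 B=5 C=0 D=0 ZF=0 PC=4
Step 8: PC=4 exec 'JNZ 2'. After: A=1 B=5 C=0 D=0 ZF=0 PC=2
Step 9: PC=2 exec 'MUL D, C'. After: A=1 B=5 C=0 D=0 ZF=1 PC=3
Step 10: PC=3 exec 'SUB A, 1'. After: A=0 B=5 C=0 D=0 ZF=1 PC=4
Step 11: PC=4 exec 'JNZ 2'. After: A=0 B=5 C=0 D=0 ZF=1 PC=5
First time PC=5: B=5

5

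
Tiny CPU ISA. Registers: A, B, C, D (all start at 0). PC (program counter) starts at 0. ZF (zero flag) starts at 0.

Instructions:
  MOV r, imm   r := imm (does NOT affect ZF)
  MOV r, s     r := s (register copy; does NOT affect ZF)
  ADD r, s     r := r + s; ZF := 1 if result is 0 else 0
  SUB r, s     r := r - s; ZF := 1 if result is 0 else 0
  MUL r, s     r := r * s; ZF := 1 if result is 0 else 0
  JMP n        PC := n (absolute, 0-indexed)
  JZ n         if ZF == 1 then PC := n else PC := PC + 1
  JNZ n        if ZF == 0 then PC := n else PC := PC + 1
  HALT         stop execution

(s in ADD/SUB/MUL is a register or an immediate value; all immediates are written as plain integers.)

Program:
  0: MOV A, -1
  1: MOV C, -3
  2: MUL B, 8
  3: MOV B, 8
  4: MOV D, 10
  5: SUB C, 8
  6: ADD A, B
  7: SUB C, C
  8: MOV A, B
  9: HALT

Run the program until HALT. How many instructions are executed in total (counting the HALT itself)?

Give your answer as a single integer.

Answer: 10

Derivation:
Step 1: PC=0 exec 'MOV A, -1'. After: A=-1 B=0 C=0 D=0 ZF=0 PC=1
Step 2: PC=1 exec 'MOV C, -3'. After: A=-1 B=0 C=-3 D=0 ZF=0 PC=2
Step 3: PC=2 exec 'MUL B, 8'. After: A=-1 B=0 C=-3 D=0 ZF=1 PC=3
Step 4: PC=3 exec 'MOV B, 8'. After: A=-1 B=8 C=-3 D=0 ZF=1 PC=4
Step 5: PC=4 exec 'MOV D, 10'. After: A=-1 B=8 C=-3 D=10 ZF=1 PC=5
Step 6: PC=5 exec 'SUB C, 8'. After: A=-1 B=8 C=-11 D=10 ZF=0 PC=6
Step 7: PC=6 exec 'ADD A, B'. After: A=7 B=8 C=-11 D=10 ZF=0 PC=7
Step 8: PC=7 exec 'SUB C, C'. After: A=7 B=8 C=0 D=10 ZF=1 PC=8
Step 9: PC=8 exec 'MOV A, B'. After: A=8 B=8 C=0 D=10 ZF=1 PC=9
Step 10: PC=9 exec 'HALT'. After: A=8 B=8 C=0 D=10 ZF=1 PC=9 HALTED
Total instructions executed: 10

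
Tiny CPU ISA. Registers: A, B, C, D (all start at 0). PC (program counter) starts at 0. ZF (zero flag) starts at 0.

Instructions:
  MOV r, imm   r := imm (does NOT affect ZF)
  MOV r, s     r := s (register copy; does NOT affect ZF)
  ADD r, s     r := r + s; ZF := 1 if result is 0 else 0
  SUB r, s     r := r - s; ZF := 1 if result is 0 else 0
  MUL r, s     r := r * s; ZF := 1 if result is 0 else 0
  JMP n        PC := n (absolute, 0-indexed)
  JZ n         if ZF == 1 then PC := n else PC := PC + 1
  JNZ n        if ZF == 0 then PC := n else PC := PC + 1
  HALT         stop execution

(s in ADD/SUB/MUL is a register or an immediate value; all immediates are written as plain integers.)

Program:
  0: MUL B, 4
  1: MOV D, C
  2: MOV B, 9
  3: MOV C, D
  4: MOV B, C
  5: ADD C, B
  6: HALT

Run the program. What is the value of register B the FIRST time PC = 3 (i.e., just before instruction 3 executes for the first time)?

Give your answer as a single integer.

Step 1: PC=0 exec 'MUL B, 4'. After: A=0 B=0 C=0 D=0 ZF=1 PC=1
Step 2: PC=1 exec 'MOV D, C'. After: A=0 B=0 C=0 D=0 ZF=1 PC=2
Step 3: PC=2 exec 'MOV B, 9'. After: A=0 B=9 C=0 D=0 ZF=1 PC=3
First time PC=3: B=9

9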